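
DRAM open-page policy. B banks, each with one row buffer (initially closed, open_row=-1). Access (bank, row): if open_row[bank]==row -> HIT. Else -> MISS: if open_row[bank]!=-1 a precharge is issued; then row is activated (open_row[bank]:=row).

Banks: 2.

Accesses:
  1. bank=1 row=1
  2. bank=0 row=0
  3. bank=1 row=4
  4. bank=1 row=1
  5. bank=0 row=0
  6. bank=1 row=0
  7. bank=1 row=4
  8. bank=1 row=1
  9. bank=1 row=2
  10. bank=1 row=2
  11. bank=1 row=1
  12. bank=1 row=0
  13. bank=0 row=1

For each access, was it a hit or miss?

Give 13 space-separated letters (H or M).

Acc 1: bank1 row1 -> MISS (open row1); precharges=0
Acc 2: bank0 row0 -> MISS (open row0); precharges=0
Acc 3: bank1 row4 -> MISS (open row4); precharges=1
Acc 4: bank1 row1 -> MISS (open row1); precharges=2
Acc 5: bank0 row0 -> HIT
Acc 6: bank1 row0 -> MISS (open row0); precharges=3
Acc 7: bank1 row4 -> MISS (open row4); precharges=4
Acc 8: bank1 row1 -> MISS (open row1); precharges=5
Acc 9: bank1 row2 -> MISS (open row2); precharges=6
Acc 10: bank1 row2 -> HIT
Acc 11: bank1 row1 -> MISS (open row1); precharges=7
Acc 12: bank1 row0 -> MISS (open row0); precharges=8
Acc 13: bank0 row1 -> MISS (open row1); precharges=9

Answer: M M M M H M M M M H M M M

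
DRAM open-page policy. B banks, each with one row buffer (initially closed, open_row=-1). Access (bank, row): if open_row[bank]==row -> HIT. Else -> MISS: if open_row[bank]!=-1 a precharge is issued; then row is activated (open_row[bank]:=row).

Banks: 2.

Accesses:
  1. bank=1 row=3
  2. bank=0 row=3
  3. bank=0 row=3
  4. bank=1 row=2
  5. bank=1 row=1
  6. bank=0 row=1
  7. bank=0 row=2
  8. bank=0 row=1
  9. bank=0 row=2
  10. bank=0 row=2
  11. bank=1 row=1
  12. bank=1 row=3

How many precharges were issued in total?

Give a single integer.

Answer: 7

Derivation:
Acc 1: bank1 row3 -> MISS (open row3); precharges=0
Acc 2: bank0 row3 -> MISS (open row3); precharges=0
Acc 3: bank0 row3 -> HIT
Acc 4: bank1 row2 -> MISS (open row2); precharges=1
Acc 5: bank1 row1 -> MISS (open row1); precharges=2
Acc 6: bank0 row1 -> MISS (open row1); precharges=3
Acc 7: bank0 row2 -> MISS (open row2); precharges=4
Acc 8: bank0 row1 -> MISS (open row1); precharges=5
Acc 9: bank0 row2 -> MISS (open row2); precharges=6
Acc 10: bank0 row2 -> HIT
Acc 11: bank1 row1 -> HIT
Acc 12: bank1 row3 -> MISS (open row3); precharges=7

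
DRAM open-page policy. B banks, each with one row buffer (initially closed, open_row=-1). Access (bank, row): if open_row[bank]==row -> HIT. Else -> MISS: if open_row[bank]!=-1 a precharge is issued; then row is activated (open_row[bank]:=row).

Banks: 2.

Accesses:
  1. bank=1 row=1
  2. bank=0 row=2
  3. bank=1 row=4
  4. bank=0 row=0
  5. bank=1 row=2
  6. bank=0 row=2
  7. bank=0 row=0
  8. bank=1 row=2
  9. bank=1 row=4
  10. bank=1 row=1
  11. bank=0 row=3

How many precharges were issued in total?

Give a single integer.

Acc 1: bank1 row1 -> MISS (open row1); precharges=0
Acc 2: bank0 row2 -> MISS (open row2); precharges=0
Acc 3: bank1 row4 -> MISS (open row4); precharges=1
Acc 4: bank0 row0 -> MISS (open row0); precharges=2
Acc 5: bank1 row2 -> MISS (open row2); precharges=3
Acc 6: bank0 row2 -> MISS (open row2); precharges=4
Acc 7: bank0 row0 -> MISS (open row0); precharges=5
Acc 8: bank1 row2 -> HIT
Acc 9: bank1 row4 -> MISS (open row4); precharges=6
Acc 10: bank1 row1 -> MISS (open row1); precharges=7
Acc 11: bank0 row3 -> MISS (open row3); precharges=8

Answer: 8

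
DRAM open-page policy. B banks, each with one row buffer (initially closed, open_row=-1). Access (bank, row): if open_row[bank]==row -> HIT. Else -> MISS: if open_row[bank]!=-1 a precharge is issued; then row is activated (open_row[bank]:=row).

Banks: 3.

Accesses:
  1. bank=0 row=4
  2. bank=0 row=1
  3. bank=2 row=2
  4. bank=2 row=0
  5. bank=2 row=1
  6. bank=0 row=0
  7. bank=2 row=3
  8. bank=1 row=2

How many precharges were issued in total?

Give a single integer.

Answer: 5

Derivation:
Acc 1: bank0 row4 -> MISS (open row4); precharges=0
Acc 2: bank0 row1 -> MISS (open row1); precharges=1
Acc 3: bank2 row2 -> MISS (open row2); precharges=1
Acc 4: bank2 row0 -> MISS (open row0); precharges=2
Acc 5: bank2 row1 -> MISS (open row1); precharges=3
Acc 6: bank0 row0 -> MISS (open row0); precharges=4
Acc 7: bank2 row3 -> MISS (open row3); precharges=5
Acc 8: bank1 row2 -> MISS (open row2); precharges=5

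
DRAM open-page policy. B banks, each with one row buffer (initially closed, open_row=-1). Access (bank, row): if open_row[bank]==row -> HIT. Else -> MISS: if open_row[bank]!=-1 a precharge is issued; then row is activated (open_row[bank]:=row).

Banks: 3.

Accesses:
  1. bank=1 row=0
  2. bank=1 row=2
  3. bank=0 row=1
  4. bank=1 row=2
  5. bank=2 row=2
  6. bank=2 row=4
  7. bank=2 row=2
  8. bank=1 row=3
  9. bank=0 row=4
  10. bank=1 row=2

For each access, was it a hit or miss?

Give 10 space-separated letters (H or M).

Answer: M M M H M M M M M M

Derivation:
Acc 1: bank1 row0 -> MISS (open row0); precharges=0
Acc 2: bank1 row2 -> MISS (open row2); precharges=1
Acc 3: bank0 row1 -> MISS (open row1); precharges=1
Acc 4: bank1 row2 -> HIT
Acc 5: bank2 row2 -> MISS (open row2); precharges=1
Acc 6: bank2 row4 -> MISS (open row4); precharges=2
Acc 7: bank2 row2 -> MISS (open row2); precharges=3
Acc 8: bank1 row3 -> MISS (open row3); precharges=4
Acc 9: bank0 row4 -> MISS (open row4); precharges=5
Acc 10: bank1 row2 -> MISS (open row2); precharges=6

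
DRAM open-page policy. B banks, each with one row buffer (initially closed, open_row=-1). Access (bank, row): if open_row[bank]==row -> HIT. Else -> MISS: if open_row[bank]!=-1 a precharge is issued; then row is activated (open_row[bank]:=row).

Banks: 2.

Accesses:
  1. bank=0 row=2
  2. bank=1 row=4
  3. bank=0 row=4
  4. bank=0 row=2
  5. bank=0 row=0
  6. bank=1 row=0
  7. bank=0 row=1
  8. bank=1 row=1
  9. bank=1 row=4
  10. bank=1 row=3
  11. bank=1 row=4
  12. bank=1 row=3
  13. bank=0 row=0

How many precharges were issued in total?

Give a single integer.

Answer: 11

Derivation:
Acc 1: bank0 row2 -> MISS (open row2); precharges=0
Acc 2: bank1 row4 -> MISS (open row4); precharges=0
Acc 3: bank0 row4 -> MISS (open row4); precharges=1
Acc 4: bank0 row2 -> MISS (open row2); precharges=2
Acc 5: bank0 row0 -> MISS (open row0); precharges=3
Acc 6: bank1 row0 -> MISS (open row0); precharges=4
Acc 7: bank0 row1 -> MISS (open row1); precharges=5
Acc 8: bank1 row1 -> MISS (open row1); precharges=6
Acc 9: bank1 row4 -> MISS (open row4); precharges=7
Acc 10: bank1 row3 -> MISS (open row3); precharges=8
Acc 11: bank1 row4 -> MISS (open row4); precharges=9
Acc 12: bank1 row3 -> MISS (open row3); precharges=10
Acc 13: bank0 row0 -> MISS (open row0); precharges=11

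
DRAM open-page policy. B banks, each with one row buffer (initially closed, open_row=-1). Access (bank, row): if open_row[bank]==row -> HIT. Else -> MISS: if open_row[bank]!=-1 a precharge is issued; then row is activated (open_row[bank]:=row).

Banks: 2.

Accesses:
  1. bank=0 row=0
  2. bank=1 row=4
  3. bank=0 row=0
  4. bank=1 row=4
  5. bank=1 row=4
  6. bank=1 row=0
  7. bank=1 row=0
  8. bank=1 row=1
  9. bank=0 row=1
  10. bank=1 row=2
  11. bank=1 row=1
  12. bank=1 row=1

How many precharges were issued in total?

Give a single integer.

Acc 1: bank0 row0 -> MISS (open row0); precharges=0
Acc 2: bank1 row4 -> MISS (open row4); precharges=0
Acc 3: bank0 row0 -> HIT
Acc 4: bank1 row4 -> HIT
Acc 5: bank1 row4 -> HIT
Acc 6: bank1 row0 -> MISS (open row0); precharges=1
Acc 7: bank1 row0 -> HIT
Acc 8: bank1 row1 -> MISS (open row1); precharges=2
Acc 9: bank0 row1 -> MISS (open row1); precharges=3
Acc 10: bank1 row2 -> MISS (open row2); precharges=4
Acc 11: bank1 row1 -> MISS (open row1); precharges=5
Acc 12: bank1 row1 -> HIT

Answer: 5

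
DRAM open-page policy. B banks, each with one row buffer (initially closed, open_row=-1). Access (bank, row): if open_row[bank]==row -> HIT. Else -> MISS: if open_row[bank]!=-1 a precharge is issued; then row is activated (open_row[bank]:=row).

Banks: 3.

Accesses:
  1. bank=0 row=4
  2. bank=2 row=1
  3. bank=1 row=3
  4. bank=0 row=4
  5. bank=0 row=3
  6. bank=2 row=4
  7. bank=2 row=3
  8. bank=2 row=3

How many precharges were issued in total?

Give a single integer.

Acc 1: bank0 row4 -> MISS (open row4); precharges=0
Acc 2: bank2 row1 -> MISS (open row1); precharges=0
Acc 3: bank1 row3 -> MISS (open row3); precharges=0
Acc 4: bank0 row4 -> HIT
Acc 5: bank0 row3 -> MISS (open row3); precharges=1
Acc 6: bank2 row4 -> MISS (open row4); precharges=2
Acc 7: bank2 row3 -> MISS (open row3); precharges=3
Acc 8: bank2 row3 -> HIT

Answer: 3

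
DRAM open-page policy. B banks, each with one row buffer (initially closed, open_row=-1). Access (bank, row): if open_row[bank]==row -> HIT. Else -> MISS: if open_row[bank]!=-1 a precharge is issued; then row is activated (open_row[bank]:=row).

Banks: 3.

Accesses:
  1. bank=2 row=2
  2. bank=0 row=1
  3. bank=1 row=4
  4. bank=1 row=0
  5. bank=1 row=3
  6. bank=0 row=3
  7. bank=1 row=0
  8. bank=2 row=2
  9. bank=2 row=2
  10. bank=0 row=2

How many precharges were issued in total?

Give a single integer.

Acc 1: bank2 row2 -> MISS (open row2); precharges=0
Acc 2: bank0 row1 -> MISS (open row1); precharges=0
Acc 3: bank1 row4 -> MISS (open row4); precharges=0
Acc 4: bank1 row0 -> MISS (open row0); precharges=1
Acc 5: bank1 row3 -> MISS (open row3); precharges=2
Acc 6: bank0 row3 -> MISS (open row3); precharges=3
Acc 7: bank1 row0 -> MISS (open row0); precharges=4
Acc 8: bank2 row2 -> HIT
Acc 9: bank2 row2 -> HIT
Acc 10: bank0 row2 -> MISS (open row2); precharges=5

Answer: 5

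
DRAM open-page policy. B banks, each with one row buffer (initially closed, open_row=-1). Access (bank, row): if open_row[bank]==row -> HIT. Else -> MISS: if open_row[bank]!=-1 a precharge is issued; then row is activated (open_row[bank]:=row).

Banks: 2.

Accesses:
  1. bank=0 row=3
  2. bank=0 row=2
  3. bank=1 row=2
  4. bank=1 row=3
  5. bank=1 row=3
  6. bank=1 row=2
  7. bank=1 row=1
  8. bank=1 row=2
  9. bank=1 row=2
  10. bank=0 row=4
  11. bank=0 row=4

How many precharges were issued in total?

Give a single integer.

Answer: 6

Derivation:
Acc 1: bank0 row3 -> MISS (open row3); precharges=0
Acc 2: bank0 row2 -> MISS (open row2); precharges=1
Acc 3: bank1 row2 -> MISS (open row2); precharges=1
Acc 4: bank1 row3 -> MISS (open row3); precharges=2
Acc 5: bank1 row3 -> HIT
Acc 6: bank1 row2 -> MISS (open row2); precharges=3
Acc 7: bank1 row1 -> MISS (open row1); precharges=4
Acc 8: bank1 row2 -> MISS (open row2); precharges=5
Acc 9: bank1 row2 -> HIT
Acc 10: bank0 row4 -> MISS (open row4); precharges=6
Acc 11: bank0 row4 -> HIT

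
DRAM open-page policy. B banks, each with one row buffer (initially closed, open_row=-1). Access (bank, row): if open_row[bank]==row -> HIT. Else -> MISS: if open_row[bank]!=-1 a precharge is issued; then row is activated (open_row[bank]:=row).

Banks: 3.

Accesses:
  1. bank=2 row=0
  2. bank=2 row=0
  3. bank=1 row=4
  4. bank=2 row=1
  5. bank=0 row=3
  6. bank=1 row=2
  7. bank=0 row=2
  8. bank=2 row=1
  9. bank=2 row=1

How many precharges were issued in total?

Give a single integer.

Answer: 3

Derivation:
Acc 1: bank2 row0 -> MISS (open row0); precharges=0
Acc 2: bank2 row0 -> HIT
Acc 3: bank1 row4 -> MISS (open row4); precharges=0
Acc 4: bank2 row1 -> MISS (open row1); precharges=1
Acc 5: bank0 row3 -> MISS (open row3); precharges=1
Acc 6: bank1 row2 -> MISS (open row2); precharges=2
Acc 7: bank0 row2 -> MISS (open row2); precharges=3
Acc 8: bank2 row1 -> HIT
Acc 9: bank2 row1 -> HIT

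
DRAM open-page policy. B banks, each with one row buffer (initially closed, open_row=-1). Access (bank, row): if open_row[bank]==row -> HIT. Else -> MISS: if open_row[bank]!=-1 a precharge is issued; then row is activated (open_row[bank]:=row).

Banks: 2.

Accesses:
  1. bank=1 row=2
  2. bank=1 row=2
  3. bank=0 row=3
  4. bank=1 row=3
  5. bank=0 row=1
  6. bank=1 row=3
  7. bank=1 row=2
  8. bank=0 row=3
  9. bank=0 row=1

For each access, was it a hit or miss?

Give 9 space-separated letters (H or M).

Acc 1: bank1 row2 -> MISS (open row2); precharges=0
Acc 2: bank1 row2 -> HIT
Acc 3: bank0 row3 -> MISS (open row3); precharges=0
Acc 4: bank1 row3 -> MISS (open row3); precharges=1
Acc 5: bank0 row1 -> MISS (open row1); precharges=2
Acc 6: bank1 row3 -> HIT
Acc 7: bank1 row2 -> MISS (open row2); precharges=3
Acc 8: bank0 row3 -> MISS (open row3); precharges=4
Acc 9: bank0 row1 -> MISS (open row1); precharges=5

Answer: M H M M M H M M M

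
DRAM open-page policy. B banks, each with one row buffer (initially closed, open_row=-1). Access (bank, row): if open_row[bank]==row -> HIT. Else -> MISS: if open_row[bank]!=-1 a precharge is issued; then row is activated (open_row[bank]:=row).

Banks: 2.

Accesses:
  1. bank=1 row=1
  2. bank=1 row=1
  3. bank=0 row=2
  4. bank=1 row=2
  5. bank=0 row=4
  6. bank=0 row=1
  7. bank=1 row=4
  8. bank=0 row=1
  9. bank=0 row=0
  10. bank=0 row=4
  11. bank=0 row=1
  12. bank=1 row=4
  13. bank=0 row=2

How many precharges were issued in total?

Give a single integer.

Acc 1: bank1 row1 -> MISS (open row1); precharges=0
Acc 2: bank1 row1 -> HIT
Acc 3: bank0 row2 -> MISS (open row2); precharges=0
Acc 4: bank1 row2 -> MISS (open row2); precharges=1
Acc 5: bank0 row4 -> MISS (open row4); precharges=2
Acc 6: bank0 row1 -> MISS (open row1); precharges=3
Acc 7: bank1 row4 -> MISS (open row4); precharges=4
Acc 8: bank0 row1 -> HIT
Acc 9: bank0 row0 -> MISS (open row0); precharges=5
Acc 10: bank0 row4 -> MISS (open row4); precharges=6
Acc 11: bank0 row1 -> MISS (open row1); precharges=7
Acc 12: bank1 row4 -> HIT
Acc 13: bank0 row2 -> MISS (open row2); precharges=8

Answer: 8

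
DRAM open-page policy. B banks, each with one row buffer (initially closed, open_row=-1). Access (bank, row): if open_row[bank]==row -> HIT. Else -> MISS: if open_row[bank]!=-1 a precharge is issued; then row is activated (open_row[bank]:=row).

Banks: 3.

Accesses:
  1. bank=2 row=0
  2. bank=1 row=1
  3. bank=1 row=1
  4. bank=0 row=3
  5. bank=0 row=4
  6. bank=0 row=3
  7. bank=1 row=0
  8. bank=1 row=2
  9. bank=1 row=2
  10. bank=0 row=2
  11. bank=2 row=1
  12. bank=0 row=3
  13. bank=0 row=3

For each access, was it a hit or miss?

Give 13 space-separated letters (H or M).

Answer: M M H M M M M M H M M M H

Derivation:
Acc 1: bank2 row0 -> MISS (open row0); precharges=0
Acc 2: bank1 row1 -> MISS (open row1); precharges=0
Acc 3: bank1 row1 -> HIT
Acc 4: bank0 row3 -> MISS (open row3); precharges=0
Acc 5: bank0 row4 -> MISS (open row4); precharges=1
Acc 6: bank0 row3 -> MISS (open row3); precharges=2
Acc 7: bank1 row0 -> MISS (open row0); precharges=3
Acc 8: bank1 row2 -> MISS (open row2); precharges=4
Acc 9: bank1 row2 -> HIT
Acc 10: bank0 row2 -> MISS (open row2); precharges=5
Acc 11: bank2 row1 -> MISS (open row1); precharges=6
Acc 12: bank0 row3 -> MISS (open row3); precharges=7
Acc 13: bank0 row3 -> HIT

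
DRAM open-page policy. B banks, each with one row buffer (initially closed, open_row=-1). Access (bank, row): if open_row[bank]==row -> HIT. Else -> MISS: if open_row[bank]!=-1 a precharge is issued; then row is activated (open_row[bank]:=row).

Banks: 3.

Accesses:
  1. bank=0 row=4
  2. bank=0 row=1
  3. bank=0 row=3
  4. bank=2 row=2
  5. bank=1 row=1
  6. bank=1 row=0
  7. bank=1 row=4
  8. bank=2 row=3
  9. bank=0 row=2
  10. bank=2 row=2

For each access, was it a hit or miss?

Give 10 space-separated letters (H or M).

Answer: M M M M M M M M M M

Derivation:
Acc 1: bank0 row4 -> MISS (open row4); precharges=0
Acc 2: bank0 row1 -> MISS (open row1); precharges=1
Acc 3: bank0 row3 -> MISS (open row3); precharges=2
Acc 4: bank2 row2 -> MISS (open row2); precharges=2
Acc 5: bank1 row1 -> MISS (open row1); precharges=2
Acc 6: bank1 row0 -> MISS (open row0); precharges=3
Acc 7: bank1 row4 -> MISS (open row4); precharges=4
Acc 8: bank2 row3 -> MISS (open row3); precharges=5
Acc 9: bank0 row2 -> MISS (open row2); precharges=6
Acc 10: bank2 row2 -> MISS (open row2); precharges=7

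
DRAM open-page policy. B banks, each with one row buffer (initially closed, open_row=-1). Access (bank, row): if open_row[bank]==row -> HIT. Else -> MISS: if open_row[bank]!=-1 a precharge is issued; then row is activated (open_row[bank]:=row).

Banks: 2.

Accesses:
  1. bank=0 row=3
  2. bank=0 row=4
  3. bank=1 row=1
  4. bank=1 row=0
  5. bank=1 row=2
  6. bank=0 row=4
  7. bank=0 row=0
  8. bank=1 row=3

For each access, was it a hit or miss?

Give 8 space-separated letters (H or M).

Acc 1: bank0 row3 -> MISS (open row3); precharges=0
Acc 2: bank0 row4 -> MISS (open row4); precharges=1
Acc 3: bank1 row1 -> MISS (open row1); precharges=1
Acc 4: bank1 row0 -> MISS (open row0); precharges=2
Acc 5: bank1 row2 -> MISS (open row2); precharges=3
Acc 6: bank0 row4 -> HIT
Acc 7: bank0 row0 -> MISS (open row0); precharges=4
Acc 8: bank1 row3 -> MISS (open row3); precharges=5

Answer: M M M M M H M M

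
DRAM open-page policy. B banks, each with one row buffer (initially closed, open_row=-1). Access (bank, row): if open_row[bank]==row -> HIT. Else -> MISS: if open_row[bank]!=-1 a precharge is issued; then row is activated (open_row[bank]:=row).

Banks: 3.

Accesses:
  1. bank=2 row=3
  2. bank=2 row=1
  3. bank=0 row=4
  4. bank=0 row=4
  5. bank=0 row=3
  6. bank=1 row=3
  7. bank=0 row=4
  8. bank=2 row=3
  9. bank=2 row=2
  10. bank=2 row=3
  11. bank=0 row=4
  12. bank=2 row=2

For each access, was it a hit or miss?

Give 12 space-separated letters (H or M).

Answer: M M M H M M M M M M H M

Derivation:
Acc 1: bank2 row3 -> MISS (open row3); precharges=0
Acc 2: bank2 row1 -> MISS (open row1); precharges=1
Acc 3: bank0 row4 -> MISS (open row4); precharges=1
Acc 4: bank0 row4 -> HIT
Acc 5: bank0 row3 -> MISS (open row3); precharges=2
Acc 6: bank1 row3 -> MISS (open row3); precharges=2
Acc 7: bank0 row4 -> MISS (open row4); precharges=3
Acc 8: bank2 row3 -> MISS (open row3); precharges=4
Acc 9: bank2 row2 -> MISS (open row2); precharges=5
Acc 10: bank2 row3 -> MISS (open row3); precharges=6
Acc 11: bank0 row4 -> HIT
Acc 12: bank2 row2 -> MISS (open row2); precharges=7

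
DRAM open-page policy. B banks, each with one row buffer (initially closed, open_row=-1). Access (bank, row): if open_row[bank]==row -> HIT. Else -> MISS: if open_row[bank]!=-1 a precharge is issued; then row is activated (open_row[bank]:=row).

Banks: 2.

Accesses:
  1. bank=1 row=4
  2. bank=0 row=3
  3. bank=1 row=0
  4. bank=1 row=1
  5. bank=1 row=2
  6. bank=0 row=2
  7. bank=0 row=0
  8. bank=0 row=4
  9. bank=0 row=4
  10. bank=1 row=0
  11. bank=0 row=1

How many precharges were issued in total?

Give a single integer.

Acc 1: bank1 row4 -> MISS (open row4); precharges=0
Acc 2: bank0 row3 -> MISS (open row3); precharges=0
Acc 3: bank1 row0 -> MISS (open row0); precharges=1
Acc 4: bank1 row1 -> MISS (open row1); precharges=2
Acc 5: bank1 row2 -> MISS (open row2); precharges=3
Acc 6: bank0 row2 -> MISS (open row2); precharges=4
Acc 7: bank0 row0 -> MISS (open row0); precharges=5
Acc 8: bank0 row4 -> MISS (open row4); precharges=6
Acc 9: bank0 row4 -> HIT
Acc 10: bank1 row0 -> MISS (open row0); precharges=7
Acc 11: bank0 row1 -> MISS (open row1); precharges=8

Answer: 8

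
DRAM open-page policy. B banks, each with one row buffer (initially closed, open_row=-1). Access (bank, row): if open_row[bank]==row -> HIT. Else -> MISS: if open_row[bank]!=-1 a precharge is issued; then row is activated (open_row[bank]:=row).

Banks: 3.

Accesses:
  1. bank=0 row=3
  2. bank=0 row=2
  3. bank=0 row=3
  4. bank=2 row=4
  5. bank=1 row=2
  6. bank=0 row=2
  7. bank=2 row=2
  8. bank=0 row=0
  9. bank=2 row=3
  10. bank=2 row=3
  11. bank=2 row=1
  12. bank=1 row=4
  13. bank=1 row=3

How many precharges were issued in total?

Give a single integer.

Acc 1: bank0 row3 -> MISS (open row3); precharges=0
Acc 2: bank0 row2 -> MISS (open row2); precharges=1
Acc 3: bank0 row3 -> MISS (open row3); precharges=2
Acc 4: bank2 row4 -> MISS (open row4); precharges=2
Acc 5: bank1 row2 -> MISS (open row2); precharges=2
Acc 6: bank0 row2 -> MISS (open row2); precharges=3
Acc 7: bank2 row2 -> MISS (open row2); precharges=4
Acc 8: bank0 row0 -> MISS (open row0); precharges=5
Acc 9: bank2 row3 -> MISS (open row3); precharges=6
Acc 10: bank2 row3 -> HIT
Acc 11: bank2 row1 -> MISS (open row1); precharges=7
Acc 12: bank1 row4 -> MISS (open row4); precharges=8
Acc 13: bank1 row3 -> MISS (open row3); precharges=9

Answer: 9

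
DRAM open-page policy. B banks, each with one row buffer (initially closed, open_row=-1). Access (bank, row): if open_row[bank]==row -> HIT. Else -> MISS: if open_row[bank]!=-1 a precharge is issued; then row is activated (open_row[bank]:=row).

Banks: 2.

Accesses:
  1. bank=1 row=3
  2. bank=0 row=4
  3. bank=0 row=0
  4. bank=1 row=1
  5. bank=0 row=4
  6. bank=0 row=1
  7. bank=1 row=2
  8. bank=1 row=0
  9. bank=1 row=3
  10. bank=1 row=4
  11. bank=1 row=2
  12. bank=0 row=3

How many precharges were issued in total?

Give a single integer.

Answer: 10

Derivation:
Acc 1: bank1 row3 -> MISS (open row3); precharges=0
Acc 2: bank0 row4 -> MISS (open row4); precharges=0
Acc 3: bank0 row0 -> MISS (open row0); precharges=1
Acc 4: bank1 row1 -> MISS (open row1); precharges=2
Acc 5: bank0 row4 -> MISS (open row4); precharges=3
Acc 6: bank0 row1 -> MISS (open row1); precharges=4
Acc 7: bank1 row2 -> MISS (open row2); precharges=5
Acc 8: bank1 row0 -> MISS (open row0); precharges=6
Acc 9: bank1 row3 -> MISS (open row3); precharges=7
Acc 10: bank1 row4 -> MISS (open row4); precharges=8
Acc 11: bank1 row2 -> MISS (open row2); precharges=9
Acc 12: bank0 row3 -> MISS (open row3); precharges=10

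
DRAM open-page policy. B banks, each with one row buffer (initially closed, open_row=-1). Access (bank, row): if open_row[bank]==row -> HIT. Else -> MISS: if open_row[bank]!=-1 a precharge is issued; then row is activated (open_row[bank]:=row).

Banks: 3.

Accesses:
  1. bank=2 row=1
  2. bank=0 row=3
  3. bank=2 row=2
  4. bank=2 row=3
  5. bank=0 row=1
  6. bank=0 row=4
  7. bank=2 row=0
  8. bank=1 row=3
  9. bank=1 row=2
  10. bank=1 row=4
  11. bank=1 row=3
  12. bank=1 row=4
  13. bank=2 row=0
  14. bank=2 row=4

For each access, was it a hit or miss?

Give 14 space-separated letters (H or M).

Acc 1: bank2 row1 -> MISS (open row1); precharges=0
Acc 2: bank0 row3 -> MISS (open row3); precharges=0
Acc 3: bank2 row2 -> MISS (open row2); precharges=1
Acc 4: bank2 row3 -> MISS (open row3); precharges=2
Acc 5: bank0 row1 -> MISS (open row1); precharges=3
Acc 6: bank0 row4 -> MISS (open row4); precharges=4
Acc 7: bank2 row0 -> MISS (open row0); precharges=5
Acc 8: bank1 row3 -> MISS (open row3); precharges=5
Acc 9: bank1 row2 -> MISS (open row2); precharges=6
Acc 10: bank1 row4 -> MISS (open row4); precharges=7
Acc 11: bank1 row3 -> MISS (open row3); precharges=8
Acc 12: bank1 row4 -> MISS (open row4); precharges=9
Acc 13: bank2 row0 -> HIT
Acc 14: bank2 row4 -> MISS (open row4); precharges=10

Answer: M M M M M M M M M M M M H M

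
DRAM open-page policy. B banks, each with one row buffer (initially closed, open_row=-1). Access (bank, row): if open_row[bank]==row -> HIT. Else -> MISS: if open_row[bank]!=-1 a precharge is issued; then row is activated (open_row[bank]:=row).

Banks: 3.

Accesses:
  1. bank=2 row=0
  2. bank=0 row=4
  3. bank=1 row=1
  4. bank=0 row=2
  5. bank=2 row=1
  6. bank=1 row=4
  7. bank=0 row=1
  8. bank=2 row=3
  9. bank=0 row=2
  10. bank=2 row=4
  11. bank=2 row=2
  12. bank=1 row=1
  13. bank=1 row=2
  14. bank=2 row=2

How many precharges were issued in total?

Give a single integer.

Acc 1: bank2 row0 -> MISS (open row0); precharges=0
Acc 2: bank0 row4 -> MISS (open row4); precharges=0
Acc 3: bank1 row1 -> MISS (open row1); precharges=0
Acc 4: bank0 row2 -> MISS (open row2); precharges=1
Acc 5: bank2 row1 -> MISS (open row1); precharges=2
Acc 6: bank1 row4 -> MISS (open row4); precharges=3
Acc 7: bank0 row1 -> MISS (open row1); precharges=4
Acc 8: bank2 row3 -> MISS (open row3); precharges=5
Acc 9: bank0 row2 -> MISS (open row2); precharges=6
Acc 10: bank2 row4 -> MISS (open row4); precharges=7
Acc 11: bank2 row2 -> MISS (open row2); precharges=8
Acc 12: bank1 row1 -> MISS (open row1); precharges=9
Acc 13: bank1 row2 -> MISS (open row2); precharges=10
Acc 14: bank2 row2 -> HIT

Answer: 10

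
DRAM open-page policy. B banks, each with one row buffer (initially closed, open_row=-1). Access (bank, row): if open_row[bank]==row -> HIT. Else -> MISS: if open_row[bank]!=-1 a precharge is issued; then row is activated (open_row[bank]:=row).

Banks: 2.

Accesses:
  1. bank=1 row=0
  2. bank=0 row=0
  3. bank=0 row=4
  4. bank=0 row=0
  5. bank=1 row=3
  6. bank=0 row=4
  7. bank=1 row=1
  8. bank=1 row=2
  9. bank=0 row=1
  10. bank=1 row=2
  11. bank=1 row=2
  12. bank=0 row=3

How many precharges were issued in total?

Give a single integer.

Answer: 8

Derivation:
Acc 1: bank1 row0 -> MISS (open row0); precharges=0
Acc 2: bank0 row0 -> MISS (open row0); precharges=0
Acc 3: bank0 row4 -> MISS (open row4); precharges=1
Acc 4: bank0 row0 -> MISS (open row0); precharges=2
Acc 5: bank1 row3 -> MISS (open row3); precharges=3
Acc 6: bank0 row4 -> MISS (open row4); precharges=4
Acc 7: bank1 row1 -> MISS (open row1); precharges=5
Acc 8: bank1 row2 -> MISS (open row2); precharges=6
Acc 9: bank0 row1 -> MISS (open row1); precharges=7
Acc 10: bank1 row2 -> HIT
Acc 11: bank1 row2 -> HIT
Acc 12: bank0 row3 -> MISS (open row3); precharges=8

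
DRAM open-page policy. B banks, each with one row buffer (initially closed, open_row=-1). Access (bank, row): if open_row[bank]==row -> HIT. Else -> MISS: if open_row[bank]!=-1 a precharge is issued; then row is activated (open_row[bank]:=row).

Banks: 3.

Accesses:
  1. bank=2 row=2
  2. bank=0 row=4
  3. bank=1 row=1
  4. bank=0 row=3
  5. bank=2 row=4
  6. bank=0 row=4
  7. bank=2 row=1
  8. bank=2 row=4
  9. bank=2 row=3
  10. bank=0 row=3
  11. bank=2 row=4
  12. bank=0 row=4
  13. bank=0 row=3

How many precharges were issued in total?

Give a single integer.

Answer: 10

Derivation:
Acc 1: bank2 row2 -> MISS (open row2); precharges=0
Acc 2: bank0 row4 -> MISS (open row4); precharges=0
Acc 3: bank1 row1 -> MISS (open row1); precharges=0
Acc 4: bank0 row3 -> MISS (open row3); precharges=1
Acc 5: bank2 row4 -> MISS (open row4); precharges=2
Acc 6: bank0 row4 -> MISS (open row4); precharges=3
Acc 7: bank2 row1 -> MISS (open row1); precharges=4
Acc 8: bank2 row4 -> MISS (open row4); precharges=5
Acc 9: bank2 row3 -> MISS (open row3); precharges=6
Acc 10: bank0 row3 -> MISS (open row3); precharges=7
Acc 11: bank2 row4 -> MISS (open row4); precharges=8
Acc 12: bank0 row4 -> MISS (open row4); precharges=9
Acc 13: bank0 row3 -> MISS (open row3); precharges=10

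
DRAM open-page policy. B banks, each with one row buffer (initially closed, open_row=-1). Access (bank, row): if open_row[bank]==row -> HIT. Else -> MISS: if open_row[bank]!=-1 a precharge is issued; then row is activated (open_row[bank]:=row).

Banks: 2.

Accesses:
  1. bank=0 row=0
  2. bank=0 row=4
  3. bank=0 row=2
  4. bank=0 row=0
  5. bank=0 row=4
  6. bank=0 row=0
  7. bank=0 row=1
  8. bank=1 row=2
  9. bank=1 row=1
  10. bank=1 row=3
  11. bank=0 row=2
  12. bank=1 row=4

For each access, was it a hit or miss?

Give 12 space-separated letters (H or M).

Answer: M M M M M M M M M M M M

Derivation:
Acc 1: bank0 row0 -> MISS (open row0); precharges=0
Acc 2: bank0 row4 -> MISS (open row4); precharges=1
Acc 3: bank0 row2 -> MISS (open row2); precharges=2
Acc 4: bank0 row0 -> MISS (open row0); precharges=3
Acc 5: bank0 row4 -> MISS (open row4); precharges=4
Acc 6: bank0 row0 -> MISS (open row0); precharges=5
Acc 7: bank0 row1 -> MISS (open row1); precharges=6
Acc 8: bank1 row2 -> MISS (open row2); precharges=6
Acc 9: bank1 row1 -> MISS (open row1); precharges=7
Acc 10: bank1 row3 -> MISS (open row3); precharges=8
Acc 11: bank0 row2 -> MISS (open row2); precharges=9
Acc 12: bank1 row4 -> MISS (open row4); precharges=10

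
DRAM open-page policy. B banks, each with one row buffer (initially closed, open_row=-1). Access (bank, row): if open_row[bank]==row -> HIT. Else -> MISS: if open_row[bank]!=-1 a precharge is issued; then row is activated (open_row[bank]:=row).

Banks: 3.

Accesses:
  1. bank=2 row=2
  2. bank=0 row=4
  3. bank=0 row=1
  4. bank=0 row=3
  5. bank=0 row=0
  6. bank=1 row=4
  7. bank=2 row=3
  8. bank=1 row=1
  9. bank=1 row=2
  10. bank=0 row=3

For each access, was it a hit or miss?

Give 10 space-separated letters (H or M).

Answer: M M M M M M M M M M

Derivation:
Acc 1: bank2 row2 -> MISS (open row2); precharges=0
Acc 2: bank0 row4 -> MISS (open row4); precharges=0
Acc 3: bank0 row1 -> MISS (open row1); precharges=1
Acc 4: bank0 row3 -> MISS (open row3); precharges=2
Acc 5: bank0 row0 -> MISS (open row0); precharges=3
Acc 6: bank1 row4 -> MISS (open row4); precharges=3
Acc 7: bank2 row3 -> MISS (open row3); precharges=4
Acc 8: bank1 row1 -> MISS (open row1); precharges=5
Acc 9: bank1 row2 -> MISS (open row2); precharges=6
Acc 10: bank0 row3 -> MISS (open row3); precharges=7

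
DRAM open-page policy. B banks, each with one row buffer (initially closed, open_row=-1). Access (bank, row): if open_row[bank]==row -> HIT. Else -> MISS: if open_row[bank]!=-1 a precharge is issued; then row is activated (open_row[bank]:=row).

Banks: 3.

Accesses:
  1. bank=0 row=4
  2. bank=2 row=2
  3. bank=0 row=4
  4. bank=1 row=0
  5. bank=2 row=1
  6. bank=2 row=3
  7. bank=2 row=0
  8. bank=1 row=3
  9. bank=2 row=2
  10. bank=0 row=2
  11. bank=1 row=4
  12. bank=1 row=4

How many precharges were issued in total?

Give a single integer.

Acc 1: bank0 row4 -> MISS (open row4); precharges=0
Acc 2: bank2 row2 -> MISS (open row2); precharges=0
Acc 3: bank0 row4 -> HIT
Acc 4: bank1 row0 -> MISS (open row0); precharges=0
Acc 5: bank2 row1 -> MISS (open row1); precharges=1
Acc 6: bank2 row3 -> MISS (open row3); precharges=2
Acc 7: bank2 row0 -> MISS (open row0); precharges=3
Acc 8: bank1 row3 -> MISS (open row3); precharges=4
Acc 9: bank2 row2 -> MISS (open row2); precharges=5
Acc 10: bank0 row2 -> MISS (open row2); precharges=6
Acc 11: bank1 row4 -> MISS (open row4); precharges=7
Acc 12: bank1 row4 -> HIT

Answer: 7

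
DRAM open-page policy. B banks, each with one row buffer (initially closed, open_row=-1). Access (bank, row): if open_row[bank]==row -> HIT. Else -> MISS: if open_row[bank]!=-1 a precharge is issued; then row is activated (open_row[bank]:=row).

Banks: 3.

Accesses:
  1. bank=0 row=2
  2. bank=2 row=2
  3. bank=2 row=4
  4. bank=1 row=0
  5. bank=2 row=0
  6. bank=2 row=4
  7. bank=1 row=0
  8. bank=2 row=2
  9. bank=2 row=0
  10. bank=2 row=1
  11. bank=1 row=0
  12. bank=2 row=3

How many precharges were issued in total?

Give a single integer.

Answer: 7

Derivation:
Acc 1: bank0 row2 -> MISS (open row2); precharges=0
Acc 2: bank2 row2 -> MISS (open row2); precharges=0
Acc 3: bank2 row4 -> MISS (open row4); precharges=1
Acc 4: bank1 row0 -> MISS (open row0); precharges=1
Acc 5: bank2 row0 -> MISS (open row0); precharges=2
Acc 6: bank2 row4 -> MISS (open row4); precharges=3
Acc 7: bank1 row0 -> HIT
Acc 8: bank2 row2 -> MISS (open row2); precharges=4
Acc 9: bank2 row0 -> MISS (open row0); precharges=5
Acc 10: bank2 row1 -> MISS (open row1); precharges=6
Acc 11: bank1 row0 -> HIT
Acc 12: bank2 row3 -> MISS (open row3); precharges=7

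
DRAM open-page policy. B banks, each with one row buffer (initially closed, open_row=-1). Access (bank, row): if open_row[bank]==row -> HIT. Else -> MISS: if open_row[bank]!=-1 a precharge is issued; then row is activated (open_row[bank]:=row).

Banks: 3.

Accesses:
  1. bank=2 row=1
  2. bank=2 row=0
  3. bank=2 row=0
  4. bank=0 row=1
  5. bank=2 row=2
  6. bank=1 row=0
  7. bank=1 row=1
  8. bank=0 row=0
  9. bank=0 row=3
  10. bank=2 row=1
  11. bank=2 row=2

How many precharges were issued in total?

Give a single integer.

Answer: 7

Derivation:
Acc 1: bank2 row1 -> MISS (open row1); precharges=0
Acc 2: bank2 row0 -> MISS (open row0); precharges=1
Acc 3: bank2 row0 -> HIT
Acc 4: bank0 row1 -> MISS (open row1); precharges=1
Acc 5: bank2 row2 -> MISS (open row2); precharges=2
Acc 6: bank1 row0 -> MISS (open row0); precharges=2
Acc 7: bank1 row1 -> MISS (open row1); precharges=3
Acc 8: bank0 row0 -> MISS (open row0); precharges=4
Acc 9: bank0 row3 -> MISS (open row3); precharges=5
Acc 10: bank2 row1 -> MISS (open row1); precharges=6
Acc 11: bank2 row2 -> MISS (open row2); precharges=7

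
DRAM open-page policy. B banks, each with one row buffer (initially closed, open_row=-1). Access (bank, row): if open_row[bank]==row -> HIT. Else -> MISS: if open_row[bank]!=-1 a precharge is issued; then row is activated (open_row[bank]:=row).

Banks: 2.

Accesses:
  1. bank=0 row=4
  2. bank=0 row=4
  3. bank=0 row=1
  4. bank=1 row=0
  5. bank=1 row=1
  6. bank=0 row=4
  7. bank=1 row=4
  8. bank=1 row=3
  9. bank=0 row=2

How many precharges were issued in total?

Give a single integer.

Answer: 6

Derivation:
Acc 1: bank0 row4 -> MISS (open row4); precharges=0
Acc 2: bank0 row4 -> HIT
Acc 3: bank0 row1 -> MISS (open row1); precharges=1
Acc 4: bank1 row0 -> MISS (open row0); precharges=1
Acc 5: bank1 row1 -> MISS (open row1); precharges=2
Acc 6: bank0 row4 -> MISS (open row4); precharges=3
Acc 7: bank1 row4 -> MISS (open row4); precharges=4
Acc 8: bank1 row3 -> MISS (open row3); precharges=5
Acc 9: bank0 row2 -> MISS (open row2); precharges=6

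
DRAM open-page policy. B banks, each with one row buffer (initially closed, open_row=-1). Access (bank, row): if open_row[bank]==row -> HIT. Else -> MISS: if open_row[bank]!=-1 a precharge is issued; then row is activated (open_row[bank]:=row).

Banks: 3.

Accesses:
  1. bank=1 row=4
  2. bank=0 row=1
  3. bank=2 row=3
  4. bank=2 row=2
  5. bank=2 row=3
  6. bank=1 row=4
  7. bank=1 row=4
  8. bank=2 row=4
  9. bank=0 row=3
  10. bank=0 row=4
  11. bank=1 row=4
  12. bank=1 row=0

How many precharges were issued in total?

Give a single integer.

Answer: 6

Derivation:
Acc 1: bank1 row4 -> MISS (open row4); precharges=0
Acc 2: bank0 row1 -> MISS (open row1); precharges=0
Acc 3: bank2 row3 -> MISS (open row3); precharges=0
Acc 4: bank2 row2 -> MISS (open row2); precharges=1
Acc 5: bank2 row3 -> MISS (open row3); precharges=2
Acc 6: bank1 row4 -> HIT
Acc 7: bank1 row4 -> HIT
Acc 8: bank2 row4 -> MISS (open row4); precharges=3
Acc 9: bank0 row3 -> MISS (open row3); precharges=4
Acc 10: bank0 row4 -> MISS (open row4); precharges=5
Acc 11: bank1 row4 -> HIT
Acc 12: bank1 row0 -> MISS (open row0); precharges=6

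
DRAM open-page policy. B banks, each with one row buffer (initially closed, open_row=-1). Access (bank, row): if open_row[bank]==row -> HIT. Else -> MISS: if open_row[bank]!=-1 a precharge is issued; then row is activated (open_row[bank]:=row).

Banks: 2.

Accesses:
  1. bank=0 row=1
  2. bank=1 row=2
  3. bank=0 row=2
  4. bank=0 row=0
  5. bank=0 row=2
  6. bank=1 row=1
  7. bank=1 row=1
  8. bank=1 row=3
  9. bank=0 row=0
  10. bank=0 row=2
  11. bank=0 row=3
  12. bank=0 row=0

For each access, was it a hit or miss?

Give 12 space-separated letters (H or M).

Acc 1: bank0 row1 -> MISS (open row1); precharges=0
Acc 2: bank1 row2 -> MISS (open row2); precharges=0
Acc 3: bank0 row2 -> MISS (open row2); precharges=1
Acc 4: bank0 row0 -> MISS (open row0); precharges=2
Acc 5: bank0 row2 -> MISS (open row2); precharges=3
Acc 6: bank1 row1 -> MISS (open row1); precharges=4
Acc 7: bank1 row1 -> HIT
Acc 8: bank1 row3 -> MISS (open row3); precharges=5
Acc 9: bank0 row0 -> MISS (open row0); precharges=6
Acc 10: bank0 row2 -> MISS (open row2); precharges=7
Acc 11: bank0 row3 -> MISS (open row3); precharges=8
Acc 12: bank0 row0 -> MISS (open row0); precharges=9

Answer: M M M M M M H M M M M M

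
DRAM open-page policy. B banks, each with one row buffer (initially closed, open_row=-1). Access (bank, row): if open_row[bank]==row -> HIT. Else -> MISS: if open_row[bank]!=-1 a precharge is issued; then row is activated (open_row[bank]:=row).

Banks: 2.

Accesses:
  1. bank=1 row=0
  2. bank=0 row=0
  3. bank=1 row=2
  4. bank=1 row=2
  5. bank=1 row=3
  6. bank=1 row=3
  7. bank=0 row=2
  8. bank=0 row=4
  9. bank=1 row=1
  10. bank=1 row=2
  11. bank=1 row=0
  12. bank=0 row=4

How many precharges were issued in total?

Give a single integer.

Acc 1: bank1 row0 -> MISS (open row0); precharges=0
Acc 2: bank0 row0 -> MISS (open row0); precharges=0
Acc 3: bank1 row2 -> MISS (open row2); precharges=1
Acc 4: bank1 row2 -> HIT
Acc 5: bank1 row3 -> MISS (open row3); precharges=2
Acc 6: bank1 row3 -> HIT
Acc 7: bank0 row2 -> MISS (open row2); precharges=3
Acc 8: bank0 row4 -> MISS (open row4); precharges=4
Acc 9: bank1 row1 -> MISS (open row1); precharges=5
Acc 10: bank1 row2 -> MISS (open row2); precharges=6
Acc 11: bank1 row0 -> MISS (open row0); precharges=7
Acc 12: bank0 row4 -> HIT

Answer: 7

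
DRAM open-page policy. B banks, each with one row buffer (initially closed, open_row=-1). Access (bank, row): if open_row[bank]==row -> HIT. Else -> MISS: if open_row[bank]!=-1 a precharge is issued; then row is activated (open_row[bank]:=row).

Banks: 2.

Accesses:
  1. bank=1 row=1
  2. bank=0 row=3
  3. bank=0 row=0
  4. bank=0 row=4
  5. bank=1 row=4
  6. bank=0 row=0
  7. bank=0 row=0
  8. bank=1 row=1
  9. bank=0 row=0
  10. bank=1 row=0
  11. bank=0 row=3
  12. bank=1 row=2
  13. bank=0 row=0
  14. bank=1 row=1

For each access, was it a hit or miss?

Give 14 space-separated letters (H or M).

Answer: M M M M M M H M H M M M M M

Derivation:
Acc 1: bank1 row1 -> MISS (open row1); precharges=0
Acc 2: bank0 row3 -> MISS (open row3); precharges=0
Acc 3: bank0 row0 -> MISS (open row0); precharges=1
Acc 4: bank0 row4 -> MISS (open row4); precharges=2
Acc 5: bank1 row4 -> MISS (open row4); precharges=3
Acc 6: bank0 row0 -> MISS (open row0); precharges=4
Acc 7: bank0 row0 -> HIT
Acc 8: bank1 row1 -> MISS (open row1); precharges=5
Acc 9: bank0 row0 -> HIT
Acc 10: bank1 row0 -> MISS (open row0); precharges=6
Acc 11: bank0 row3 -> MISS (open row3); precharges=7
Acc 12: bank1 row2 -> MISS (open row2); precharges=8
Acc 13: bank0 row0 -> MISS (open row0); precharges=9
Acc 14: bank1 row1 -> MISS (open row1); precharges=10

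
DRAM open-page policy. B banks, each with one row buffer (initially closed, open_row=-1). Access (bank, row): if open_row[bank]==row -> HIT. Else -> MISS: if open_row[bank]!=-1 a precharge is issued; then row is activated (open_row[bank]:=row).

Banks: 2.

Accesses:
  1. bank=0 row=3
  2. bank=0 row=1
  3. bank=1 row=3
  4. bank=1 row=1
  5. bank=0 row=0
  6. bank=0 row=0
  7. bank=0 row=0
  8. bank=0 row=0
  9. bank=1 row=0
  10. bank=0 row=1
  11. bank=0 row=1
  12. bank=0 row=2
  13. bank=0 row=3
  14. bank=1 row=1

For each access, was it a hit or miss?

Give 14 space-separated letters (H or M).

Answer: M M M M M H H H M M H M M M

Derivation:
Acc 1: bank0 row3 -> MISS (open row3); precharges=0
Acc 2: bank0 row1 -> MISS (open row1); precharges=1
Acc 3: bank1 row3 -> MISS (open row3); precharges=1
Acc 4: bank1 row1 -> MISS (open row1); precharges=2
Acc 5: bank0 row0 -> MISS (open row0); precharges=3
Acc 6: bank0 row0 -> HIT
Acc 7: bank0 row0 -> HIT
Acc 8: bank0 row0 -> HIT
Acc 9: bank1 row0 -> MISS (open row0); precharges=4
Acc 10: bank0 row1 -> MISS (open row1); precharges=5
Acc 11: bank0 row1 -> HIT
Acc 12: bank0 row2 -> MISS (open row2); precharges=6
Acc 13: bank0 row3 -> MISS (open row3); precharges=7
Acc 14: bank1 row1 -> MISS (open row1); precharges=8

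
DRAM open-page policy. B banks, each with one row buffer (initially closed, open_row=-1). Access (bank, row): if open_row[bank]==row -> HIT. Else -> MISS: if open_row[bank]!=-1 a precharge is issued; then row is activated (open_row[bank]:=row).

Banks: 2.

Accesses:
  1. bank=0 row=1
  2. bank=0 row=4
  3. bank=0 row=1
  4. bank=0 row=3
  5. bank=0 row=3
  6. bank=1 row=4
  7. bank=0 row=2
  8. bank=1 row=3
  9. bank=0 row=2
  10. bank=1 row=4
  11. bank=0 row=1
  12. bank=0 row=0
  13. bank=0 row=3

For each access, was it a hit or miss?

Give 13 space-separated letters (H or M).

Answer: M M M M H M M M H M M M M

Derivation:
Acc 1: bank0 row1 -> MISS (open row1); precharges=0
Acc 2: bank0 row4 -> MISS (open row4); precharges=1
Acc 3: bank0 row1 -> MISS (open row1); precharges=2
Acc 4: bank0 row3 -> MISS (open row3); precharges=3
Acc 5: bank0 row3 -> HIT
Acc 6: bank1 row4 -> MISS (open row4); precharges=3
Acc 7: bank0 row2 -> MISS (open row2); precharges=4
Acc 8: bank1 row3 -> MISS (open row3); precharges=5
Acc 9: bank0 row2 -> HIT
Acc 10: bank1 row4 -> MISS (open row4); precharges=6
Acc 11: bank0 row1 -> MISS (open row1); precharges=7
Acc 12: bank0 row0 -> MISS (open row0); precharges=8
Acc 13: bank0 row3 -> MISS (open row3); precharges=9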